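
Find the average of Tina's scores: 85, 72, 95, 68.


Add the scores:
85 + 72 + 95 + 68 = 320
Divide by the number of tests:
320 / 4 = 80

80


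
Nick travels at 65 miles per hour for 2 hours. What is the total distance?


Use the formula: distance = speed x time
Speed = 65 mph, Time = 2 hours
65 x 2 = 130 miles

130 miles


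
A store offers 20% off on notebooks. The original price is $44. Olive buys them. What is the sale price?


Calculate the discount amount:
20% of $44 = $8.80
Subtract from original:
$44 - $8.80 = $35.20

$35.20


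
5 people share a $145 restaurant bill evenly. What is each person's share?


Total bill: $145
Number of people: 5
Each pays: $145 / 5 = $29

$29


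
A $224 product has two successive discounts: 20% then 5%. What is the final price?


First discount:
20% of $224 = $44.80
Price after first discount:
$224 - $44.80 = $179.20
Second discount:
5% of $179.20 = $8.96
Final price:
$179.20 - $8.96 = $170.24

$170.24


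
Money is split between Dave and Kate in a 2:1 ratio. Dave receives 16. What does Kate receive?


Find the multiplier:
16 / 2 = 8
Apply to Kate's share:
1 x 8 = 8

8


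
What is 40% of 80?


Convert percentage to decimal:
40% = 0.4
Multiply:
80 x 0.4 = 32

32


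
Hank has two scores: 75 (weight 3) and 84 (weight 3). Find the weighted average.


Weighted sum:
3 x 75 + 3 x 84 = 477
Total weight:
3 + 3 = 6
Weighted average:
477 / 6 = 79.5

79.5


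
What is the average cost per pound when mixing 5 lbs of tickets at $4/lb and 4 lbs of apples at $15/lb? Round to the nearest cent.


Cost of tickets:
5 x $4 = $20
Cost of apples:
4 x $15 = $60
Total cost: $20 + $60 = $80
Total weight: 9 lbs
Average: $80 / 9 = $8.8888... ≈ $8.89/lb

$8.89/lb


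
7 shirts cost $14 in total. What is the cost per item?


Total cost: $14
Number of items: 7
Unit price: $14 / 7 = $2

$2


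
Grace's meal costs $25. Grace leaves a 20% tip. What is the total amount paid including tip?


Calculate the tip:
20% of $25 = $5
Add tip to meal cost:
$25 + $5 = $30

$30


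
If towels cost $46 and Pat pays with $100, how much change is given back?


Start with the amount paid:
$100
Subtract the price:
$100 - $46 = $54

$54


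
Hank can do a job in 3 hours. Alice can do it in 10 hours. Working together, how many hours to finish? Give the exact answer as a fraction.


Hank's rate: 1/3 of the job per hour
Alice's rate: 1/10 of the job per hour
Combined rate: 1/3 + 1/10 = 13/30 per hour
Time = 1 / (13/30) = 30/13 hours (≈ 2.31 hours)

30/13 hours


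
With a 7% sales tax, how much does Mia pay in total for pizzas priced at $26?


Calculate the tax:
7% of $26 = $1.82
Add tax to price:
$26 + $1.82 = $27.82

$27.82


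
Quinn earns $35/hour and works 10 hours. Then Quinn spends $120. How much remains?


Calculate earnings:
10 x $35 = $350
Subtract spending:
$350 - $120 = $230

$230


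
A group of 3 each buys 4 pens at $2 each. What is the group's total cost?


Cost per person:
4 x $2 = $8
Group total:
3 x $8 = $24

$24


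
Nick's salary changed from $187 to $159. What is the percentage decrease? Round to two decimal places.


Find the absolute change:
|159 - 187| = 28
Divide by original and multiply by 100:
28 / 187 x 100 = 14.9732...% ≈ 14.97%

14.97%


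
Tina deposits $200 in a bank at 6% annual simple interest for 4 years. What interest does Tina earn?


Use the formula I = P x R x T / 100
P x R x T = 200 x 6 x 4 = 4800
I = 4800 / 100 = $48

$48


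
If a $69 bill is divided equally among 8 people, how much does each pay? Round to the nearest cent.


Total bill: $69
Number of people: 8
Each pays: $69 / 8 = $8.625 ≈ $8.63

$8.63


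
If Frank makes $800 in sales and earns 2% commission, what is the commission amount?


Convert rate to decimal:
2% = 0.02
Multiply by sales:
$800 x 0.02 = $16

$16


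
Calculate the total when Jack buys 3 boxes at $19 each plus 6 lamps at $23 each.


Cost of boxes:
3 x $19 = $57
Cost of lamps:
6 x $23 = $138
Add both:
$57 + $138 = $195

$195


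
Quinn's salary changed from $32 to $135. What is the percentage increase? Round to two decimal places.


Find the absolute change:
|135 - 32| = 103
Divide by original and multiply by 100:
103 / 32 x 100 = 321.875% ≈ 321.88%

321.88%


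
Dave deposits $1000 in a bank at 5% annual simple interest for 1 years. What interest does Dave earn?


Use the formula I = P x R x T / 100
P x R x T = 1000 x 5 x 1 = 5000
I = 5000 / 100 = $50

$50


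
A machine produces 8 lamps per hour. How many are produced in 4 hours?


Production rate: 8 lamps per hour
Time: 4 hours
Total: 8 x 4 = 32 lamps

32 lamps


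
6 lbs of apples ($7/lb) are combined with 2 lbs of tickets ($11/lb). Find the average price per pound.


Cost of apples:
6 x $7 = $42
Cost of tickets:
2 x $11 = $22
Total cost: $42 + $22 = $64
Total weight: 8 lbs
Average: $64 / 8 = $8/lb

$8/lb


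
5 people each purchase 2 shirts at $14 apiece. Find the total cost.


Cost per person:
2 x $14 = $28
Group total:
5 x $28 = $140

$140


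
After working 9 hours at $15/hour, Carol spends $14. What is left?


Calculate earnings:
9 x $15 = $135
Subtract spending:
$135 - $14 = $121

$121


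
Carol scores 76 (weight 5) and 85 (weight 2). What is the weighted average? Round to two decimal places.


Weighted sum:
5 x 76 + 2 x 85 = 550
Total weight:
5 + 2 = 7
Weighted average:
550 / 7 = 78.5714... ≈ 78.57

78.57


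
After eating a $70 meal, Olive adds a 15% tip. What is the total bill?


Calculate the tip:
15% of $70 = $10.50
Add tip to meal cost:
$70 + $10.50 = $80.50

$80.50


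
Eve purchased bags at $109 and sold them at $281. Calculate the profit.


Selling price = $281
Cost price = $109
Profit = selling price - cost price:
Profit = $281 - $109 = $172

$172


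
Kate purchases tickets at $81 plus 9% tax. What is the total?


Calculate the tax:
9% of $81 = $7.29
Add tax to price:
$81 + $7.29 = $88.29

$88.29


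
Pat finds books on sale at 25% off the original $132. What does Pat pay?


Calculate the discount amount:
25% of $132 = $33
Subtract from original:
$132 - $33 = $99

$99


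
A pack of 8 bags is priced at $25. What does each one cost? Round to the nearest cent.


Total cost: $25
Number of items: 8
Unit price: $25 / 8 = $3.125 ≈ $3.13

$3.13


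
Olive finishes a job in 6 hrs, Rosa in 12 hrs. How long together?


Olive's rate: 1/6 of the job per hour
Rosa's rate: 1/12 of the job per hour
Combined rate: 1/6 + 1/12 = 1/4 per hour
Time = 1 / (1/4) = 4 hours

4 hours


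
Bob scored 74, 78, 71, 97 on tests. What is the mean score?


Add the scores:
74 + 78 + 71 + 97 = 320
Divide by the number of tests:
320 / 4 = 80

80


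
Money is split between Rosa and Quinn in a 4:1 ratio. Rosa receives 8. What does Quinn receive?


Find the multiplier:
8 / 4 = 2
Apply to Quinn's share:
1 x 2 = 2

2


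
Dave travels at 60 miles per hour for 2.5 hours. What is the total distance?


Use the formula: distance = speed x time
Speed = 60 mph, Time = 2.5 hours
60 x 2.5 = 150 miles

150 miles


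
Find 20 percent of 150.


Convert percentage to decimal:
20% = 0.2
Multiply:
150 x 0.2 = 30

30


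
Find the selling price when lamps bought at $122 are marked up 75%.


Calculate the markup amount:
75% of $122 = $91.50
Add to cost:
$122 + $91.50 = $213.50

$213.50


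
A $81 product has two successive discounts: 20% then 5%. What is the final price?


First discount:
20% of $81 = $16.20
Price after first discount:
$81 - $16.20 = $64.80
Second discount:
5% of $64.80 = $3.24
Final price:
$64.80 - $3.24 = $61.56

$61.56


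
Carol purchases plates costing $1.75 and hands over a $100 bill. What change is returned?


Start with the amount paid:
$100
Subtract the price:
$100 - $1.75 = $98.25

$98.25


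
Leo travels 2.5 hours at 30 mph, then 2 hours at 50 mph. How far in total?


Leg 1 distance:
30 x 2.5 = 75 miles
Leg 2 distance:
50 x 2 = 100 miles
Total distance:
75 + 100 = 175 miles

175 miles


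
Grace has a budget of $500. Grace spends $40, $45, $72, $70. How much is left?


Add up expenses:
$40 + $45 + $72 + $70 = $227
Subtract from budget:
$500 - $227 = $273

$273


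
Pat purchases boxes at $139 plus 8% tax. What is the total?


Calculate the tax:
8% of $139 = $11.12
Add tax to price:
$139 + $11.12 = $150.12

$150.12


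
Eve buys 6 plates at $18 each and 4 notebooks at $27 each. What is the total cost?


Cost of plates:
6 x $18 = $108
Cost of notebooks:
4 x $27 = $108
Add both:
$108 + $108 = $216

$216


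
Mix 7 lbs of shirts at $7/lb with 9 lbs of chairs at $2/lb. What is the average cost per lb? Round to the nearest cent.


Cost of shirts:
7 x $7 = $49
Cost of chairs:
9 x $2 = $18
Total cost: $49 + $18 = $67
Total weight: 16 lbs
Average: $67 / 16 = $4.1875 ≈ $4.19/lb

$4.19/lb


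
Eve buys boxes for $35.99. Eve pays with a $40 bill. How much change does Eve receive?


Start with the amount paid:
$40
Subtract the price:
$40 - $35.99 = $4.01

$4.01


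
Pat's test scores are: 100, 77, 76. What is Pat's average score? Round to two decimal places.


Add the scores:
100 + 77 + 76 = 253
Divide by the number of tests:
253 / 3 = 84.3333... ≈ 84.33

84.33


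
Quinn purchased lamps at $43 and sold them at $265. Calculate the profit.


Selling price = $265
Cost price = $43
Profit = selling price - cost price:
Profit = $265 - $43 = $222

$222


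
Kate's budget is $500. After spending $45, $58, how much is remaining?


Add up expenses:
$45 + $58 = $103
Subtract from budget:
$500 - $103 = $397

$397


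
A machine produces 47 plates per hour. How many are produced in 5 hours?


Production rate: 47 plates per hour
Time: 5 hours
Total: 47 x 5 = 235 plates

235 plates


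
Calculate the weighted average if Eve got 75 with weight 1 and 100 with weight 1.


Weighted sum:
1 x 75 + 1 x 100 = 175
Total weight:
1 + 1 = 2
Weighted average:
175 / 2 = 87.5

87.5


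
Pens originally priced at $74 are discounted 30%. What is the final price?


Calculate the discount amount:
30% of $74 = $22.20
Subtract from original:
$74 - $22.20 = $51.80

$51.80


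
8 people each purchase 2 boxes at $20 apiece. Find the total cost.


Cost per person:
2 x $20 = $40
Group total:
8 x $40 = $320

$320


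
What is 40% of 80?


Convert percentage to decimal:
40% = 0.4
Multiply:
80 x 0.4 = 32

32


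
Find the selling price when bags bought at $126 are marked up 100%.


Calculate the markup amount:
100% of $126 = $126
Add to cost:
$126 + $126 = $252

$252


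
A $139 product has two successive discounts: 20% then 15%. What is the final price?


First discount:
20% of $139 = $27.80
Price after first discount:
$139 - $27.80 = $111.20
Second discount:
15% of $111.20 = $16.68
Final price:
$111.20 - $16.68 = $94.52

$94.52


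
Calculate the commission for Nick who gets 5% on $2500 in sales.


Convert rate to decimal:
5% = 0.05
Multiply by sales:
$2500 x 0.05 = $125

$125


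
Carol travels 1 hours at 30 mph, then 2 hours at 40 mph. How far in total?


Leg 1 distance:
30 x 1 = 30 miles
Leg 2 distance:
40 x 2 = 80 miles
Total distance:
30 + 80 = 110 miles

110 miles


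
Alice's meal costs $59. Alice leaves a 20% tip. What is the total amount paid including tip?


Calculate the tip:
20% of $59 = $11.80
Add tip to meal cost:
$59 + $11.80 = $70.80

$70.80


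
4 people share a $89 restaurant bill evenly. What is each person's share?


Total bill: $89
Number of people: 4
Each pays: $89 / 4 = $22.25

$22.25


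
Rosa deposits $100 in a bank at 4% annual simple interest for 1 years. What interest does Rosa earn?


Use the formula I = P x R x T / 100
P x R x T = 100 x 4 x 1 = 400
I = 400 / 100 = $4

$4


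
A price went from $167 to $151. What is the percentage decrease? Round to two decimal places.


Find the absolute change:
|151 - 167| = 16
Divide by original and multiply by 100:
16 / 167 x 100 = 9.5808...% ≈ 9.58%

9.58%


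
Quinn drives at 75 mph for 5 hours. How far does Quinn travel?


Use the formula: distance = speed x time
Speed = 75 mph, Time = 5 hours
75 x 5 = 375 miles

375 miles


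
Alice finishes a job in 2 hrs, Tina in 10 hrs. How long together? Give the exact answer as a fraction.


Alice's rate: 1/2 of the job per hour
Tina's rate: 1/10 of the job per hour
Combined rate: 1/2 + 1/10 = 3/5 per hour
Time = 1 / (3/5) = 5/3 hours (≈ 1.67 hours)

5/3 hours


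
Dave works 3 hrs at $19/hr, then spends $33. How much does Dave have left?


Calculate earnings:
3 x $19 = $57
Subtract spending:
$57 - $33 = $24

$24


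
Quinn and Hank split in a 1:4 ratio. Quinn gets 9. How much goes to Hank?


Find the multiplier:
9 / 1 = 9
Apply to Hank's share:
4 x 9 = 36

36


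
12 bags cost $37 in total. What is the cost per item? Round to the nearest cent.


Total cost: $37
Number of items: 12
Unit price: $37 / 12 = $3.0833... ≈ $3.08

$3.08


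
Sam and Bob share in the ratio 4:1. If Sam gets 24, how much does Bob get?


Find the multiplier:
24 / 4 = 6
Apply to Bob's share:
1 x 6 = 6

6


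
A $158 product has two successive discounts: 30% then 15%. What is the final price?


First discount:
30% of $158 = $47.40
Price after first discount:
$158 - $47.40 = $110.60
Second discount:
15% of $110.60 = $16.59
Final price:
$110.60 - $16.59 = $94.01

$94.01


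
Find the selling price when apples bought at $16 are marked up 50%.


Calculate the markup amount:
50% of $16 = $8
Add to cost:
$16 + $8 = $24

$24


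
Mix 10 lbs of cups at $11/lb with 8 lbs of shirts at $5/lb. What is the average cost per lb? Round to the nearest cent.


Cost of cups:
10 x $11 = $110
Cost of shirts:
8 x $5 = $40
Total cost: $110 + $40 = $150
Total weight: 18 lbs
Average: $150 / 18 = $8.3333... ≈ $8.33/lb

$8.33/lb


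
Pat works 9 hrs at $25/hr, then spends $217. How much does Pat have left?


Calculate earnings:
9 x $25 = $225
Subtract spending:
$225 - $217 = $8

$8


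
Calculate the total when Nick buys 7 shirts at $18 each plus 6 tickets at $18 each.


Cost of shirts:
7 x $18 = $126
Cost of tickets:
6 x $18 = $108
Add both:
$126 + $108 = $234

$234


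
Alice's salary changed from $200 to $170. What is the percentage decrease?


Find the absolute change:
|170 - 200| = 30
Divide by original and multiply by 100:
30 / 200 x 100 = 15%

15%


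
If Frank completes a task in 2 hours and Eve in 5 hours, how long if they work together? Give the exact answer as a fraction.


Frank's rate: 1/2 of the job per hour
Eve's rate: 1/5 of the job per hour
Combined rate: 1/2 + 1/5 = 7/10 per hour
Time = 1 / (7/10) = 10/7 hours (≈ 1.43 hours)

10/7 hours


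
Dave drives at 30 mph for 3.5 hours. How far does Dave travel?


Use the formula: distance = speed x time
Speed = 30 mph, Time = 3.5 hours
30 x 3.5 = 105 miles

105 miles


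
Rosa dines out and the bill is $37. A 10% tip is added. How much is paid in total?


Calculate the tip:
10% of $37 = $3.70
Add tip to meal cost:
$37 + $3.70 = $40.70

$40.70


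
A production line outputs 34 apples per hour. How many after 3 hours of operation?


Production rate: 34 apples per hour
Time: 3 hours
Total: 34 x 3 = 102 apples

102 apples


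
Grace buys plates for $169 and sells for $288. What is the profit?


Selling price = $288
Cost price = $169
Profit = selling price - cost price:
Profit = $288 - $169 = $119

$119


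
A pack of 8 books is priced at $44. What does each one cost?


Total cost: $44
Number of items: 8
Unit price: $44 / 8 = $5.50

$5.50


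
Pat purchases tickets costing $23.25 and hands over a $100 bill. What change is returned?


Start with the amount paid:
$100
Subtract the price:
$100 - $23.25 = $76.75

$76.75


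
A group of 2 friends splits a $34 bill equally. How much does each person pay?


Total bill: $34
Number of people: 2
Each pays: $34 / 2 = $17

$17


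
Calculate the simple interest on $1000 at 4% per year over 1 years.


Use the formula I = P x R x T / 100
P x R x T = 1000 x 4 x 1 = 4000
I = 4000 / 100 = $40

$40


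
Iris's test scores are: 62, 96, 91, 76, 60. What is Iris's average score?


Add the scores:
62 + 96 + 91 + 76 + 60 = 385
Divide by the number of tests:
385 / 5 = 77

77


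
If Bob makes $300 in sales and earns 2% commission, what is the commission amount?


Convert rate to decimal:
2% = 0.02
Multiply by sales:
$300 x 0.02 = $6

$6


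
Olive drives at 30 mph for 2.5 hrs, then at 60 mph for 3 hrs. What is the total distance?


Leg 1 distance:
30 x 2.5 = 75 miles
Leg 2 distance:
60 x 3 = 180 miles
Total distance:
75 + 180 = 255 miles

255 miles


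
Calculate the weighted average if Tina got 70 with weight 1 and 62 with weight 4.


Weighted sum:
1 x 70 + 4 x 62 = 318
Total weight:
1 + 4 = 5
Weighted average:
318 / 5 = 63.6

63.6


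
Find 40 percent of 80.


Convert percentage to decimal:
40% = 0.4
Multiply:
80 x 0.4 = 32

32


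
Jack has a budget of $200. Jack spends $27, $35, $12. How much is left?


Add up expenses:
$27 + $35 + $12 = $74
Subtract from budget:
$200 - $74 = $126

$126


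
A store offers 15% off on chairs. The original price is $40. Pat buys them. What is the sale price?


Calculate the discount amount:
15% of $40 = $6
Subtract from original:
$40 - $6 = $34

$34


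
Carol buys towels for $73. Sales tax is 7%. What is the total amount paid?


Calculate the tax:
7% of $73 = $5.11
Add tax to price:
$73 + $5.11 = $78.11

$78.11


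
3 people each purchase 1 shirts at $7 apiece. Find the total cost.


Cost per person:
1 x $7 = $7
Group total:
3 x $7 = $21

$21


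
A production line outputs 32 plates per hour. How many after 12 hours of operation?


Production rate: 32 plates per hour
Time: 12 hours
Total: 32 x 12 = 384 plates

384 plates


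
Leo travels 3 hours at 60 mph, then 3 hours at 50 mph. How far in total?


Leg 1 distance:
60 x 3 = 180 miles
Leg 2 distance:
50 x 3 = 150 miles
Total distance:
180 + 150 = 330 miles

330 miles


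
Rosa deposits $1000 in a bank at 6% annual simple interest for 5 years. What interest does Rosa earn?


Use the formula I = P x R x T / 100
P x R x T = 1000 x 6 x 5 = 30000
I = 30000 / 100 = $300

$300


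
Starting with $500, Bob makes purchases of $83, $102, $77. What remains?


Add up expenses:
$83 + $102 + $77 = $262
Subtract from budget:
$500 - $262 = $238

$238


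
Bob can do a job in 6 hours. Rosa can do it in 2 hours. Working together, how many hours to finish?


Bob's rate: 1/6 of the job per hour
Rosa's rate: 1/2 of the job per hour
Combined rate: 1/6 + 1/2 = 2/3 per hour
Time = 1 / (2/3) = 3/2 = 1.5 hours

1.5 hours


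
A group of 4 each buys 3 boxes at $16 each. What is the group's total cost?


Cost per person:
3 x $16 = $48
Group total:
4 x $48 = $192

$192


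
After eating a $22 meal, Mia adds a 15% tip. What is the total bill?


Calculate the tip:
15% of $22 = $3.30
Add tip to meal cost:
$22 + $3.30 = $25.30

$25.30


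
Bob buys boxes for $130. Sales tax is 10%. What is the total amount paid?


Calculate the tax:
10% of $130 = $13
Add tax to price:
$130 + $13 = $143

$143


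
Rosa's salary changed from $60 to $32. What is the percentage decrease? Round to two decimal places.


Find the absolute change:
|32 - 60| = 28
Divide by original and multiply by 100:
28 / 60 x 100 = 46.6666...% ≈ 46.67%

46.67%


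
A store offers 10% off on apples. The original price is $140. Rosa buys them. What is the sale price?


Calculate the discount amount:
10% of $140 = $14
Subtract from original:
$140 - $14 = $126

$126


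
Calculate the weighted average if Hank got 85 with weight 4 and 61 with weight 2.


Weighted sum:
4 x 85 + 2 x 61 = 462
Total weight:
4 + 2 = 6
Weighted average:
462 / 6 = 77

77


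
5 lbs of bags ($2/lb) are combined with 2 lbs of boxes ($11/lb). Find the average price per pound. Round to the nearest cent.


Cost of bags:
5 x $2 = $10
Cost of boxes:
2 x $11 = $22
Total cost: $10 + $22 = $32
Total weight: 7 lbs
Average: $32 / 7 = $4.5714... ≈ $4.57/lb

$4.57/lb


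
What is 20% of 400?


Convert percentage to decimal:
20% = 0.2
Multiply:
400 x 0.2 = 80

80


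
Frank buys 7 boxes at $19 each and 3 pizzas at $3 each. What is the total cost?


Cost of boxes:
7 x $19 = $133
Cost of pizzas:
3 x $3 = $9
Add both:
$133 + $9 = $142

$142


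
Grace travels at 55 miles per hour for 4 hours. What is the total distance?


Use the formula: distance = speed x time
Speed = 55 mph, Time = 4 hours
55 x 4 = 220 miles

220 miles


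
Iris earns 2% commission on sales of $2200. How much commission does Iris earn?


Convert rate to decimal:
2% = 0.02
Multiply by sales:
$2200 x 0.02 = $44

$44


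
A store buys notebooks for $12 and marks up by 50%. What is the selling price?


Calculate the markup amount:
50% of $12 = $6
Add to cost:
$12 + $6 = $18

$18


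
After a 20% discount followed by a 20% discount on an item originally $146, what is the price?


First discount:
20% of $146 = $29.20
Price after first discount:
$146 - $29.20 = $116.80
Second discount:
20% of $116.80 = $23.36
Final price:
$116.80 - $23.36 = $93.44

$93.44


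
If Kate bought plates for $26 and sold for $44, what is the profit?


Selling price = $44
Cost price = $26
Profit = selling price - cost price:
Profit = $44 - $26 = $18

$18


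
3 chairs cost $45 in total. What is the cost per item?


Total cost: $45
Number of items: 3
Unit price: $45 / 3 = $15

$15


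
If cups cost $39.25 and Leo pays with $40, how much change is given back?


Start with the amount paid:
$40
Subtract the price:
$40 - $39.25 = $0.75

$0.75


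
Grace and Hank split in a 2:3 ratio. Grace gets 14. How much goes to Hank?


Find the multiplier:
14 / 2 = 7
Apply to Hank's share:
3 x 7 = 21

21


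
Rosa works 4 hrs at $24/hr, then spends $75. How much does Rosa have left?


Calculate earnings:
4 x $24 = $96
Subtract spending:
$96 - $75 = $21

$21


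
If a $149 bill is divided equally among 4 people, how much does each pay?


Total bill: $149
Number of people: 4
Each pays: $149 / 4 = $37.25

$37.25


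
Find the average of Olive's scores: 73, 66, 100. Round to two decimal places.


Add the scores:
73 + 66 + 100 = 239
Divide by the number of tests:
239 / 3 = 79.6666... ≈ 79.67

79.67


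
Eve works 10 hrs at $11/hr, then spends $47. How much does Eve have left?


Calculate earnings:
10 x $11 = $110
Subtract spending:
$110 - $47 = $63

$63


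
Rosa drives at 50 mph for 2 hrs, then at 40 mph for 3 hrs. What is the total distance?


Leg 1 distance:
50 x 2 = 100 miles
Leg 2 distance:
40 x 3 = 120 miles
Total distance:
100 + 120 = 220 miles

220 miles


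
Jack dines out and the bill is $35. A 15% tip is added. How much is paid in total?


Calculate the tip:
15% of $35 = $5.25
Add tip to meal cost:
$35 + $5.25 = $40.25

$40.25


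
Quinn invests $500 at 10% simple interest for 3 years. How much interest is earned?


Use the formula I = P x R x T / 100
P x R x T = 500 x 10 x 3 = 15000
I = 15000 / 100 = $150

$150


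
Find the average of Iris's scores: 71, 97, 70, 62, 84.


Add the scores:
71 + 97 + 70 + 62 + 84 = 384
Divide by the number of tests:
384 / 5 = 76.8

76.8


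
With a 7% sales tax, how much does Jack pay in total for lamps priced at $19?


Calculate the tax:
7% of $19 = $1.33
Add tax to price:
$19 + $1.33 = $20.33

$20.33


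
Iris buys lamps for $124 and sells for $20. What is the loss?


Selling price = $20
Cost price = $124
Loss = cost price - selling price:
Loss = $124 - $20 = $104

$104


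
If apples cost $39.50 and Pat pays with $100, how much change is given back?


Start with the amount paid:
$100
Subtract the price:
$100 - $39.50 = $60.50

$60.50


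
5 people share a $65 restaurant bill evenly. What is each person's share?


Total bill: $65
Number of people: 5
Each pays: $65 / 5 = $13

$13


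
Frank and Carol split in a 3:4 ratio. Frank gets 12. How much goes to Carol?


Find the multiplier:
12 / 3 = 4
Apply to Carol's share:
4 x 4 = 16

16


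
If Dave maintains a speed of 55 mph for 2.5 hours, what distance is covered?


Use the formula: distance = speed x time
Speed = 55 mph, Time = 2.5 hours
55 x 2.5 = 137.5 miles

137.5 miles


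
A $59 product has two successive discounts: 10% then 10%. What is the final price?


First discount:
10% of $59 = $5.90
Price after first discount:
$59 - $5.90 = $53.10
Second discount:
10% of $53.10 = $5.31
Final price:
$53.10 - $5.31 = $47.79

$47.79


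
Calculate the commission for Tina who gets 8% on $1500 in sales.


Convert rate to decimal:
8% = 0.08
Multiply by sales:
$1500 x 0.08 = $120

$120


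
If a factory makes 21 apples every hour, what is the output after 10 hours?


Production rate: 21 apples per hour
Time: 10 hours
Total: 21 x 10 = 210 apples

210 apples


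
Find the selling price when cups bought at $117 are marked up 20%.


Calculate the markup amount:
20% of $117 = $23.40
Add to cost:
$117 + $23.40 = $140.40

$140.40


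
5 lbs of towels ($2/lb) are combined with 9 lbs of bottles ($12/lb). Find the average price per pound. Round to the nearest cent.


Cost of towels:
5 x $2 = $10
Cost of bottles:
9 x $12 = $108
Total cost: $10 + $108 = $118
Total weight: 14 lbs
Average: $118 / 14 = $8.4285... ≈ $8.43/lb

$8.43/lb


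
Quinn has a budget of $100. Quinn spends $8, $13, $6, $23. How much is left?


Add up expenses:
$8 + $13 + $6 + $23 = $50
Subtract from budget:
$100 - $50 = $50

$50


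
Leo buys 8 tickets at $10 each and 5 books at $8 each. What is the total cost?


Cost of tickets:
8 x $10 = $80
Cost of books:
5 x $8 = $40
Add both:
$80 + $40 = $120

$120


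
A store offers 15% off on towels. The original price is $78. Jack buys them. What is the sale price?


Calculate the discount amount:
15% of $78 = $11.70
Subtract from original:
$78 - $11.70 = $66.30

$66.30


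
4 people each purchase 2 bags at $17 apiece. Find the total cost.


Cost per person:
2 x $17 = $34
Group total:
4 x $34 = $136

$136


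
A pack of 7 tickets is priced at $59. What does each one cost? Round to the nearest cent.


Total cost: $59
Number of items: 7
Unit price: $59 / 7 = $8.4285... ≈ $8.43

$8.43


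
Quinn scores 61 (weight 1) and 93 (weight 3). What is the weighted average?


Weighted sum:
1 x 61 + 3 x 93 = 340
Total weight:
1 + 3 = 4
Weighted average:
340 / 4 = 85

85


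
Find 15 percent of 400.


Convert percentage to decimal:
15% = 0.15
Multiply:
400 x 0.15 = 60

60


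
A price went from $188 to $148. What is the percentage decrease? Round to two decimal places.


Find the absolute change:
|148 - 188| = 40
Divide by original and multiply by 100:
40 / 188 x 100 = 21.2765...% ≈ 21.28%

21.28%


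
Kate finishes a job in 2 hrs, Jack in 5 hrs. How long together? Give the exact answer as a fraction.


Kate's rate: 1/2 of the job per hour
Jack's rate: 1/5 of the job per hour
Combined rate: 1/2 + 1/5 = 7/10 per hour
Time = 1 / (7/10) = 10/7 hours (≈ 1.43 hours)

10/7 hours


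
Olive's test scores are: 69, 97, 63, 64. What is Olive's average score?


Add the scores:
69 + 97 + 63 + 64 = 293
Divide by the number of tests:
293 / 4 = 73.25

73.25


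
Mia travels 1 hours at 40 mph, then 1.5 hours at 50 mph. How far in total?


Leg 1 distance:
40 x 1 = 40 miles
Leg 2 distance:
50 x 1.5 = 75 miles
Total distance:
40 + 75 = 115 miles

115 miles


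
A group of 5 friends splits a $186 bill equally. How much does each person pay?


Total bill: $186
Number of people: 5
Each pays: $186 / 5 = $37.20

$37.20


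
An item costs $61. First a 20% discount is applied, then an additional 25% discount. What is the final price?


First discount:
20% of $61 = $12.20
Price after first discount:
$61 - $12.20 = $48.80
Second discount:
25% of $48.80 = $12.20
Final price:
$48.80 - $12.20 = $36.60

$36.60


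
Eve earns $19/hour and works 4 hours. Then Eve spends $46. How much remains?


Calculate earnings:
4 x $19 = $76
Subtract spending:
$76 - $46 = $30

$30


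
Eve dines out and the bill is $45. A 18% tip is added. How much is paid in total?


Calculate the tip:
18% of $45 = $8.10
Add tip to meal cost:
$45 + $8.10 = $53.10

$53.10


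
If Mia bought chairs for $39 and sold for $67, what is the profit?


Selling price = $67
Cost price = $39
Profit = selling price - cost price:
Profit = $67 - $39 = $28

$28


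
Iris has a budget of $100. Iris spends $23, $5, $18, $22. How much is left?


Add up expenses:
$23 + $5 + $18 + $22 = $68
Subtract from budget:
$100 - $68 = $32

$32


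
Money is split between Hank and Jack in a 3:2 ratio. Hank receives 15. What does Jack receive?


Find the multiplier:
15 / 3 = 5
Apply to Jack's share:
2 x 5 = 10

10


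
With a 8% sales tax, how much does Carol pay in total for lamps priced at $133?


Calculate the tax:
8% of $133 = $10.64
Add tax to price:
$133 + $10.64 = $143.64

$143.64


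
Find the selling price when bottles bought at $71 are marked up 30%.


Calculate the markup amount:
30% of $71 = $21.30
Add to cost:
$71 + $21.30 = $92.30

$92.30


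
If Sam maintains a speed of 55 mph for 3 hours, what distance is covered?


Use the formula: distance = speed x time
Speed = 55 mph, Time = 3 hours
55 x 3 = 165 miles

165 miles


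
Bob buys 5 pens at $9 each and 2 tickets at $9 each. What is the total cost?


Cost of pens:
5 x $9 = $45
Cost of tickets:
2 x $9 = $18
Add both:
$45 + $18 = $63

$63


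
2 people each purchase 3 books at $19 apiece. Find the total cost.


Cost per person:
3 x $19 = $57
Group total:
2 x $57 = $114

$114


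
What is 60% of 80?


Convert percentage to decimal:
60% = 0.6
Multiply:
80 x 0.6 = 48

48


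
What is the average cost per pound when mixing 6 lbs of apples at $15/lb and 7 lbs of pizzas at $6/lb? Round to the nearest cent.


Cost of apples:
6 x $15 = $90
Cost of pizzas:
7 x $6 = $42
Total cost: $90 + $42 = $132
Total weight: 13 lbs
Average: $132 / 13 = $10.1538... ≈ $10.15/lb

$10.15/lb


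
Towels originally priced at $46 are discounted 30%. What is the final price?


Calculate the discount amount:
30% of $46 = $13.80
Subtract from original:
$46 - $13.80 = $32.20

$32.20


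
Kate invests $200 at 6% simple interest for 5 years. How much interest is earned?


Use the formula I = P x R x T / 100
P x R x T = 200 x 6 x 5 = 6000
I = 6000 / 100 = $60

$60


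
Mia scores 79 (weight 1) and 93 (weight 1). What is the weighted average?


Weighted sum:
1 x 79 + 1 x 93 = 172
Total weight:
1 + 1 = 2
Weighted average:
172 / 2 = 86

86


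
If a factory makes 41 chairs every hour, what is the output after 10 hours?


Production rate: 41 chairs per hour
Time: 10 hours
Total: 41 x 10 = 410 chairs

410 chairs


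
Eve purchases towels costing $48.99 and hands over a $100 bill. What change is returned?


Start with the amount paid:
$100
Subtract the price:
$100 - $48.99 = $51.01

$51.01


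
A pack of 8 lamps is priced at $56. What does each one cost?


Total cost: $56
Number of items: 8
Unit price: $56 / 8 = $7

$7


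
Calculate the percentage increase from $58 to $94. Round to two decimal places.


Find the absolute change:
|94 - 58| = 36
Divide by original and multiply by 100:
36 / 58 x 100 = 62.0689...% ≈ 62.07%

62.07%


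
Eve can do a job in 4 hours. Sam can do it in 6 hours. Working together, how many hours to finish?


Eve's rate: 1/4 of the job per hour
Sam's rate: 1/6 of the job per hour
Combined rate: 1/4 + 1/6 = 5/12 per hour
Time = 1 / (5/12) = 12/5 = 2.4 hours

2.4 hours


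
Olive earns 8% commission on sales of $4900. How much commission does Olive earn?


Convert rate to decimal:
8% = 0.08
Multiply by sales:
$4900 x 0.08 = $392

$392


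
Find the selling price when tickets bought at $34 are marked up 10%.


Calculate the markup amount:
10% of $34 = $3.40
Add to cost:
$34 + $3.40 = $37.40

$37.40


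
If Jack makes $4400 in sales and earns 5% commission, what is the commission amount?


Convert rate to decimal:
5% = 0.05
Multiply by sales:
$4400 x 0.05 = $220

$220


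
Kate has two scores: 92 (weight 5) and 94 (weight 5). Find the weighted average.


Weighted sum:
5 x 92 + 5 x 94 = 930
Total weight:
5 + 5 = 10
Weighted average:
930 / 10 = 93

93


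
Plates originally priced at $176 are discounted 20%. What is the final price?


Calculate the discount amount:
20% of $176 = $35.20
Subtract from original:
$176 - $35.20 = $140.80

$140.80


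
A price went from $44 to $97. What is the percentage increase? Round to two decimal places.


Find the absolute change:
|97 - 44| = 53
Divide by original and multiply by 100:
53 / 44 x 100 = 120.4545...% ≈ 120.45%

120.45%


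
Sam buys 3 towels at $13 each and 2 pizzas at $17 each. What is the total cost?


Cost of towels:
3 x $13 = $39
Cost of pizzas:
2 x $17 = $34
Add both:
$39 + $34 = $73

$73


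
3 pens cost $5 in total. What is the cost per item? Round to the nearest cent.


Total cost: $5
Number of items: 3
Unit price: $5 / 3 = $1.6666... ≈ $1.67

$1.67


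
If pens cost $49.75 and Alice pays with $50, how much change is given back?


Start with the amount paid:
$50
Subtract the price:
$50 - $49.75 = $0.25

$0.25


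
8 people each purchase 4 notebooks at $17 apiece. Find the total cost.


Cost per person:
4 x $17 = $68
Group total:
8 x $68 = $544

$544


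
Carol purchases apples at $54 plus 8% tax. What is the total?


Calculate the tax:
8% of $54 = $4.32
Add tax to price:
$54 + $4.32 = $58.32

$58.32


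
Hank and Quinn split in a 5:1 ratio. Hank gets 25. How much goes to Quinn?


Find the multiplier:
25 / 5 = 5
Apply to Quinn's share:
1 x 5 = 5

5


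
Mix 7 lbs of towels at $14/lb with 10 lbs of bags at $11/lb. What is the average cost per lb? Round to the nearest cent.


Cost of towels:
7 x $14 = $98
Cost of bags:
10 x $11 = $110
Total cost: $98 + $110 = $208
Total weight: 17 lbs
Average: $208 / 17 = $12.2352... ≈ $12.24/lb

$12.24/lb


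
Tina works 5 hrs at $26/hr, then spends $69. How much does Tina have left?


Calculate earnings:
5 x $26 = $130
Subtract spending:
$130 - $69 = $61

$61


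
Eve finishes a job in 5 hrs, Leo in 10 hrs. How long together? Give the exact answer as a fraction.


Eve's rate: 1/5 of the job per hour
Leo's rate: 1/10 of the job per hour
Combined rate: 1/5 + 1/10 = 3/10 per hour
Time = 1 / (3/10) = 10/3 hours (≈ 3.33 hours)

10/3 hours


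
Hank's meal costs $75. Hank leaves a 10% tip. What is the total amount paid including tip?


Calculate the tip:
10% of $75 = $7.50
Add tip to meal cost:
$75 + $7.50 = $82.50

$82.50


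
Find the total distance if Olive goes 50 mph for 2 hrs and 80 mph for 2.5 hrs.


Leg 1 distance:
50 x 2 = 100 miles
Leg 2 distance:
80 x 2.5 = 200 miles
Total distance:
100 + 200 = 300 miles

300 miles


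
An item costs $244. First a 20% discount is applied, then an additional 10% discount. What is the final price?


First discount:
20% of $244 = $48.80
Price after first discount:
$244 - $48.80 = $195.20
Second discount:
10% of $195.20 = $19.52
Final price:
$195.20 - $19.52 = $175.68

$175.68


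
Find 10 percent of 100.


Convert percentage to decimal:
10% = 0.1
Multiply:
100 x 0.1 = 10

10


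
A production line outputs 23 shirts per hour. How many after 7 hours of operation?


Production rate: 23 shirts per hour
Time: 7 hours
Total: 23 x 7 = 161 shirts

161 shirts


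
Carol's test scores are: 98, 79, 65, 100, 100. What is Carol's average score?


Add the scores:
98 + 79 + 65 + 100 + 100 = 442
Divide by the number of tests:
442 / 5 = 88.4

88.4


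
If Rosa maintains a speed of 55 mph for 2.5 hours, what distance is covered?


Use the formula: distance = speed x time
Speed = 55 mph, Time = 2.5 hours
55 x 2.5 = 137.5 miles

137.5 miles


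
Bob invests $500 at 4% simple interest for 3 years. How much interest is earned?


Use the formula I = P x R x T / 100
P x R x T = 500 x 4 x 3 = 6000
I = 6000 / 100 = $60

$60


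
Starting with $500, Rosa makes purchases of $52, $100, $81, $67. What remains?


Add up expenses:
$52 + $100 + $81 + $67 = $300
Subtract from budget:
$500 - $300 = $200

$200


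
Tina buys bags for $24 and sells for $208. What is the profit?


Selling price = $208
Cost price = $24
Profit = selling price - cost price:
Profit = $208 - $24 = $184

$184


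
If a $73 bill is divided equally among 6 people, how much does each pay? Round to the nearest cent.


Total bill: $73
Number of people: 6
Each pays: $73 / 6 = $12.1666... ≈ $12.17

$12.17


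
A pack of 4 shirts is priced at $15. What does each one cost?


Total cost: $15
Number of items: 4
Unit price: $15 / 4 = $3.75

$3.75


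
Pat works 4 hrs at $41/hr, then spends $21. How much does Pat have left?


Calculate earnings:
4 x $41 = $164
Subtract spending:
$164 - $21 = $143

$143


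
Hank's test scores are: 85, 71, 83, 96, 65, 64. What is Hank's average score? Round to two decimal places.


Add the scores:
85 + 71 + 83 + 96 + 65 + 64 = 464
Divide by the number of tests:
464 / 6 = 77.3333... ≈ 77.33

77.33


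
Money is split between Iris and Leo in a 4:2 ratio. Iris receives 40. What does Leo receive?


Find the multiplier:
40 / 4 = 10
Apply to Leo's share:
2 x 10 = 20

20


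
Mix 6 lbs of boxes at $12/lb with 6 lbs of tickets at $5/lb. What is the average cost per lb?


Cost of boxes:
6 x $12 = $72
Cost of tickets:
6 x $5 = $30
Total cost: $72 + $30 = $102
Total weight: 12 lbs
Average: $102 / 12 = $8.50/lb

$8.50/lb


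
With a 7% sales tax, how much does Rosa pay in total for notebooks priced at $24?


Calculate the tax:
7% of $24 = $1.68
Add tax to price:
$24 + $1.68 = $25.68

$25.68


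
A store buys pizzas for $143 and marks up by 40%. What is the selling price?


Calculate the markup amount:
40% of $143 = $57.20
Add to cost:
$143 + $57.20 = $200.20

$200.20


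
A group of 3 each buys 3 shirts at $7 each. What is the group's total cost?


Cost per person:
3 x $7 = $21
Group total:
3 x $21 = $63

$63


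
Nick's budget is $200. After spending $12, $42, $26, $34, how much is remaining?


Add up expenses:
$12 + $42 + $26 + $34 = $114
Subtract from budget:
$200 - $114 = $86

$86


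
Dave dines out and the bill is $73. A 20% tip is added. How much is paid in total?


Calculate the tip:
20% of $73 = $14.60
Add tip to meal cost:
$73 + $14.60 = $87.60

$87.60


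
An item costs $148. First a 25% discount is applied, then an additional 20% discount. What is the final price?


First discount:
25% of $148 = $37
Price after first discount:
$148 - $37 = $111
Second discount:
20% of $111 = $22.20
Final price:
$111 - $22.20 = $88.80

$88.80


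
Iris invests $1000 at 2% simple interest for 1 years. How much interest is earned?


Use the formula I = P x R x T / 100
P x R x T = 1000 x 2 x 1 = 2000
I = 2000 / 100 = $20

$20


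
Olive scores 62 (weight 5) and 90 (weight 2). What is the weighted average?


Weighted sum:
5 x 62 + 2 x 90 = 490
Total weight:
5 + 2 = 7
Weighted average:
490 / 7 = 70

70


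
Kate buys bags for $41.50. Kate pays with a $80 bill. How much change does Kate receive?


Start with the amount paid:
$80
Subtract the price:
$80 - $41.50 = $38.50

$38.50
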